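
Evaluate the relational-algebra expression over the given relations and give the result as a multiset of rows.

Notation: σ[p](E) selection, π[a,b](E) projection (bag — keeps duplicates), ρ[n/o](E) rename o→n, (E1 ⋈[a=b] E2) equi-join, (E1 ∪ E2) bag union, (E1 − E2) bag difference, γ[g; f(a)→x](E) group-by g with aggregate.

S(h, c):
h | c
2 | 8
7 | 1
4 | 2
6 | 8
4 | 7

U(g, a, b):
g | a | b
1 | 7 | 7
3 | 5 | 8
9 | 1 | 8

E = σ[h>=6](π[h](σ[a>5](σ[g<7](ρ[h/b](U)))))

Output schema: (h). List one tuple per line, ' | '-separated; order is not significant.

Subexpression sizes:
  U → 3
  ρ[h/b](U) → 3
  σ[g<7](ρ[h/b](U)) → 2
  σ[a>5](σ[g<7](ρ[h/b](U))) → 1
  π[h](σ[a>5](σ[g<7](ρ[h/b](U)))) → 1
  σ[h>=6](π[h](σ[a>5](σ[g<7](ρ[h/b](U))))) → 1

== RESULT ==
h
7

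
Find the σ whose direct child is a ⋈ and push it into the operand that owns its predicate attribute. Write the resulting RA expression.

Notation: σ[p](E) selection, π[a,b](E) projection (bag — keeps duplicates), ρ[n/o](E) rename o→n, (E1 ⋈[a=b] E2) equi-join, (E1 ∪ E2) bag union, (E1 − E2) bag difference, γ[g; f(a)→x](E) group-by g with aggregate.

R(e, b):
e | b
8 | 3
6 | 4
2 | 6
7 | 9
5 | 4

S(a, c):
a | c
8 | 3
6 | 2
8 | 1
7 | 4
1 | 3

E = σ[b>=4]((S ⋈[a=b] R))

σ filters on b, owned by the right side.
E' = (S ⋈[a=b] σ[b>=4](R))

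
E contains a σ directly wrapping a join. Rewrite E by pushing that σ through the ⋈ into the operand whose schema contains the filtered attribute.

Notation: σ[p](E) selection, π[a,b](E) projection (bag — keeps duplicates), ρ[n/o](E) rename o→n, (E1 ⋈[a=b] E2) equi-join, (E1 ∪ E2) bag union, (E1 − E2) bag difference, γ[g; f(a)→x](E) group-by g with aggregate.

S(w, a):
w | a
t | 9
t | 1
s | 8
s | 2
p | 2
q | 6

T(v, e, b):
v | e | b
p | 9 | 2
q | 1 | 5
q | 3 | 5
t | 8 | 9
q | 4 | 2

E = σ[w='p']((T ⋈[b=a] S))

σ filters on w, owned by the right side.
E' = (T ⋈[b=a] σ[w='p'](S))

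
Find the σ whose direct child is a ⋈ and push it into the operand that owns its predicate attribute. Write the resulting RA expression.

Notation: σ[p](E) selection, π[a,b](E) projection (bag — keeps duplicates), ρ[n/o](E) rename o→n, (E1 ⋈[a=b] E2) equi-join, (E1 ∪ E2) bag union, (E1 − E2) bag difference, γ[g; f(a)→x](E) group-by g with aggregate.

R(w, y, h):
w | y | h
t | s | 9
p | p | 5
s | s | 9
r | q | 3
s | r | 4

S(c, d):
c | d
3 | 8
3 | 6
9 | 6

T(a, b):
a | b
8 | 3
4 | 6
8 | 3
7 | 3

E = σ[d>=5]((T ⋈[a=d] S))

σ filters on d, owned by the right side.
E' = (T ⋈[a=d] σ[d>=5](S))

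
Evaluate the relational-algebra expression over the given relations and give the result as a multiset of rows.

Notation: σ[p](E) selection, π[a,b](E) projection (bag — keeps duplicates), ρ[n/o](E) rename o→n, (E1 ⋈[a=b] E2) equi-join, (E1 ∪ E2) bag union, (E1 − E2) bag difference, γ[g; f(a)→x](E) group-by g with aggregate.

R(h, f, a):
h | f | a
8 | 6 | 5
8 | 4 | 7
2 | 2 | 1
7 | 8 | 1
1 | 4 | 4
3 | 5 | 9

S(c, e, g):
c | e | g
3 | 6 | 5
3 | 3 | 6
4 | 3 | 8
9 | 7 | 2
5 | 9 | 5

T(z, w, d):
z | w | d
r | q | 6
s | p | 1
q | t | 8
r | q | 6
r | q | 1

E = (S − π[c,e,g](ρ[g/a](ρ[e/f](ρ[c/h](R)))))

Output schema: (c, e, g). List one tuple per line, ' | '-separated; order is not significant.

Row counts bottom-up:
  S → 5
  R → 6
  ρ[c/h](R) → 6
  ρ[e/f](ρ[c/h](R)) → 6
  ρ[g/a](ρ[e/f](ρ[c/h](R))) → 6
  π[c,e,g](ρ[g/a](ρ[e/f](ρ[c/h](R)))) → 6
  (S − π[c,e,g](ρ[g/a](ρ[e/f](ρ[c/h](R))))) → 5

== RESULT ==
c | e | g
3 | 3 | 6
3 | 6 | 5
4 | 3 | 8
5 | 9 | 5
9 | 7 | 2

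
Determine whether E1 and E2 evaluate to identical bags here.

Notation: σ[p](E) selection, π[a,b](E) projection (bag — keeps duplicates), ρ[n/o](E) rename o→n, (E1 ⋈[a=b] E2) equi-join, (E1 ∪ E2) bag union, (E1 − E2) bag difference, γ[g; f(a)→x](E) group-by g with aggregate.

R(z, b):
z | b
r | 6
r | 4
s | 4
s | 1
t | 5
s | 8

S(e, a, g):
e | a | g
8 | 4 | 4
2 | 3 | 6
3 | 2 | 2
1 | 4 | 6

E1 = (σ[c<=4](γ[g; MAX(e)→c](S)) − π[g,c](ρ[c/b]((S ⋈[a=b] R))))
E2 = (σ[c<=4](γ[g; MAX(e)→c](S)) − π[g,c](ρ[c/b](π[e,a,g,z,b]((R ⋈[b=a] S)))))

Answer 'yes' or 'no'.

E1 per-node cardinality:
  S → 4
  γ[g; MAX(e)→c](S) → 3
  σ[c<=4](γ[g; MAX(e)→c](S)) → 2
  S → 4
  R → 6
  (S ⋈[a=b] R) → 4
  ρ[c/b]((S ⋈[a=b] R)) → 4
  π[g,c](ρ[c/b]((S ⋈[a=b] R))) → 4
  (σ[c<=4](γ[g; MAX(e)→c](S)) − π[g,c](ρ[c/b]((S ⋈[a=b] R)))) → 2
E2 per-node cardinality:
  S → 4
  γ[g; MAX(e)→c](S) → 3
  σ[c<=4](γ[g; MAX(e)→c](S)) → 2
  R → 6
  S → 4
  (R ⋈[b=a] S) → 4
  π[e,a,g,z,b]((R ⋈[b=a] S)) → 4
  ρ[c/b](π[e,a,g,z,b]((R ⋈[b=a] S))) → 4
  π[g,c](ρ[c/b](π[e,a,g,z,b]((R ⋈[b=a] S)))) → 4
  (σ[c<=4](γ[g; MAX(e)→c](S)) − π[g,c](ρ[c/b](π[e,a,g,z,b]((R ⋈[b=a] S))))) → 2

E1 and E2 produce the same multiset:
g | c
2 | 3
6 | 2

yes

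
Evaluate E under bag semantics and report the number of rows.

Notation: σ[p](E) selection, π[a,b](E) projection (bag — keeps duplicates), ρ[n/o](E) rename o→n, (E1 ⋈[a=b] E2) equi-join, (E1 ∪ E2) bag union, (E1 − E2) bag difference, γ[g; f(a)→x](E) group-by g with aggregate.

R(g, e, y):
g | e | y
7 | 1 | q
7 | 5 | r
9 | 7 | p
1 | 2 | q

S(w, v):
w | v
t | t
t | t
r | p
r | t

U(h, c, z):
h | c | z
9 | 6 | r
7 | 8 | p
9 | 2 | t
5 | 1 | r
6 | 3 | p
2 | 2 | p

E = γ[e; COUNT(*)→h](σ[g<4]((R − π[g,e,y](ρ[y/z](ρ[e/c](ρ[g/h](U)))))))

Subexpression sizes:
  R → 4
  U → 6
  ρ[g/h](U) → 6
  ρ[e/c](ρ[g/h](U)) → 6
  ρ[y/z](ρ[e/c](ρ[g/h](U))) → 6
  π[g,e,y](ρ[y/z](ρ[e/c](ρ[g/h](U)))) → 6
  (R − π[g,e,y](ρ[y/z](ρ[e/c](ρ[g/h](U))))) → 4
  σ[g<4]((R − π[g,e,y](ρ[y/z](ρ[e/c](ρ[g/h](U)))))) → 1
  γ[e; COUNT(*)→h](σ[g<4]((R − π[g,e,y](ρ[y/z](ρ[e/c](ρ[g/h](U))))))) → 1

|E| = 1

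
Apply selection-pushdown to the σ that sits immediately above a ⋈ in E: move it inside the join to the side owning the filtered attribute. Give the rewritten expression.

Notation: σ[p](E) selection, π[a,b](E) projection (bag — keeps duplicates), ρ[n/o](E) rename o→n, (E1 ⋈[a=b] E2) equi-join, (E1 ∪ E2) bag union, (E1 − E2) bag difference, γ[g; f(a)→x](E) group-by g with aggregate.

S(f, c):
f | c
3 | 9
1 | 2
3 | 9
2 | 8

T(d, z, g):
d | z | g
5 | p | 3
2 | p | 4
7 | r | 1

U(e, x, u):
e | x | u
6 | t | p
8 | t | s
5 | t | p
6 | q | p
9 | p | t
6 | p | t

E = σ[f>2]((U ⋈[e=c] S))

σ filters on f, owned by the right side.
E' = (U ⋈[e=c] σ[f>2](S))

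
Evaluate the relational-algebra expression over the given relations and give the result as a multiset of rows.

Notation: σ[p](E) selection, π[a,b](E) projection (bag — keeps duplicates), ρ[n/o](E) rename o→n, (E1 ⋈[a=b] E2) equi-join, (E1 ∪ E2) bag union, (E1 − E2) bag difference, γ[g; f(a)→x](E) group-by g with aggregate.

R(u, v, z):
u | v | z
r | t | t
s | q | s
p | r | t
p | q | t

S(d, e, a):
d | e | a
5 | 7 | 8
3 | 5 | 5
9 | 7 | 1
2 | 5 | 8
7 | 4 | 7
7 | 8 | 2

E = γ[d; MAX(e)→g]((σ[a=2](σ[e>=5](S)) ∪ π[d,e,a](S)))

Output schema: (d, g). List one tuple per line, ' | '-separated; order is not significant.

Per-node cardinality:
  S → 6
  σ[e>=5](S) → 5
  σ[a=2](σ[e>=5](S)) → 1
  S → 6
  π[d,e,a](S) → 6
  (σ[a=2](σ[e>=5](S)) ∪ π[d,e,a](S)) → 7
  γ[d; MAX(e)→g]((σ[a=2](σ[e>=5](S)) ∪ π[d,e,a](S))) → 5

== RESULT ==
d | g
2 | 5
3 | 5
5 | 7
7 | 8
9 | 7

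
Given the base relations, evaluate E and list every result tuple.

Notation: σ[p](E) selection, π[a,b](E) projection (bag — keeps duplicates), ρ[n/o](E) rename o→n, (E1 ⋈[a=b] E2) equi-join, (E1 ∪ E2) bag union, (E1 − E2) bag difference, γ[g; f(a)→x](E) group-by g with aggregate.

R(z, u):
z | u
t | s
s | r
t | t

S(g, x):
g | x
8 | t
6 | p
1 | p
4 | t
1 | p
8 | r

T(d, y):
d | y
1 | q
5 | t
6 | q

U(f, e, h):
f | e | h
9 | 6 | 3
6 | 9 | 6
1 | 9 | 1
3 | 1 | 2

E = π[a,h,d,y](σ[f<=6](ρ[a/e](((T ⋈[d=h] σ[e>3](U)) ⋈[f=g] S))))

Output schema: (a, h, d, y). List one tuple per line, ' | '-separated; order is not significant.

Per-node cardinality:
  T → 3
  U → 4
  σ[e>3](U) → 3
  (T ⋈[d=h] σ[e>3](U)) → 2
  S → 6
  ((T ⋈[d=h] σ[e>3](U)) ⋈[f=g] S) → 3
  ρ[a/e](((T ⋈[d=h] σ[e>3](U)) ⋈[f=g] S)) → 3
  σ[f<=6](ρ[a/e](((T ⋈[d=h] σ[e>3](U)) ⋈[f=g] S))) → 3
  π[a,h,d,y](σ[f<=6](ρ[a/e](((T ⋈[d=h] σ[e>3](U)) ⋈[f=g] S)))) → 3

== RESULT ==
a | h | d | y
9 | 1 | 1 | q
9 | 1 | 1 | q
9 | 6 | 6 | q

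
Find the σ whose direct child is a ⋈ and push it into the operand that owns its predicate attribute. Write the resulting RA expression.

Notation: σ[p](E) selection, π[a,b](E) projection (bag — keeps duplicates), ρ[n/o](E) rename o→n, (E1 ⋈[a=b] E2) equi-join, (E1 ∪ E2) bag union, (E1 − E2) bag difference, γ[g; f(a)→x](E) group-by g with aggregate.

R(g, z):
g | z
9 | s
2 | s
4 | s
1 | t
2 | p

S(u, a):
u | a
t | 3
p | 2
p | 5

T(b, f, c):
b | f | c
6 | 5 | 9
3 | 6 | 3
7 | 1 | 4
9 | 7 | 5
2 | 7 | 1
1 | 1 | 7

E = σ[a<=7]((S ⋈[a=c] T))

σ filters on a, owned by the left side.
E' = (σ[a<=7](S) ⋈[a=c] T)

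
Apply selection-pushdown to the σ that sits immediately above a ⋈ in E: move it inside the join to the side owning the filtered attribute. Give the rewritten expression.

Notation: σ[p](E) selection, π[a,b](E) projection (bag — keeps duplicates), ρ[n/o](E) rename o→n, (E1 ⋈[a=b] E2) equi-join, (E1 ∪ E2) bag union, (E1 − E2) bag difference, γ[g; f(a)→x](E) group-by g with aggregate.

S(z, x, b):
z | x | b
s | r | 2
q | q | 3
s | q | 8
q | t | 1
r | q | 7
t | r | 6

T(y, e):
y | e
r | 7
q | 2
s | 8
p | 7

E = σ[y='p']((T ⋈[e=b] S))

σ filters on y, owned by the left side.
E' = (σ[y='p'](T) ⋈[e=b] S)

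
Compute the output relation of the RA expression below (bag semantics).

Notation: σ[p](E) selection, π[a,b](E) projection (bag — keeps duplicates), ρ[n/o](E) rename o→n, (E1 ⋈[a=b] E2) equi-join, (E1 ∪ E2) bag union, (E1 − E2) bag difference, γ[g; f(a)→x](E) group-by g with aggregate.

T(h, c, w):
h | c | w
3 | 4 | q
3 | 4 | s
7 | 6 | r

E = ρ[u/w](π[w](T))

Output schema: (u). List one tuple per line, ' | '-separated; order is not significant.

Subexpression sizes:
  T → 3
  π[w](T) → 3
  ρ[u/w](π[w](T)) → 3

== RESULT ==
u
q
r
s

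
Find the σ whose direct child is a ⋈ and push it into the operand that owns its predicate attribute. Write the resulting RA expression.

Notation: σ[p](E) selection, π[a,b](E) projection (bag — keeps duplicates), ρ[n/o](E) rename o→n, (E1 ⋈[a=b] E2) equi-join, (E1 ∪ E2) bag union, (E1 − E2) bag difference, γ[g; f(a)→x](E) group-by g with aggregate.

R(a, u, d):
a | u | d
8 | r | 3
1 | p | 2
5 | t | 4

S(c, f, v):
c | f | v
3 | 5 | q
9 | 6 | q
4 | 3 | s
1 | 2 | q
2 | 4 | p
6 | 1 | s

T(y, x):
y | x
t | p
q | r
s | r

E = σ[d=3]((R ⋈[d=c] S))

σ filters on d, owned by the left side.
E' = (σ[d=3](R) ⋈[d=c] S)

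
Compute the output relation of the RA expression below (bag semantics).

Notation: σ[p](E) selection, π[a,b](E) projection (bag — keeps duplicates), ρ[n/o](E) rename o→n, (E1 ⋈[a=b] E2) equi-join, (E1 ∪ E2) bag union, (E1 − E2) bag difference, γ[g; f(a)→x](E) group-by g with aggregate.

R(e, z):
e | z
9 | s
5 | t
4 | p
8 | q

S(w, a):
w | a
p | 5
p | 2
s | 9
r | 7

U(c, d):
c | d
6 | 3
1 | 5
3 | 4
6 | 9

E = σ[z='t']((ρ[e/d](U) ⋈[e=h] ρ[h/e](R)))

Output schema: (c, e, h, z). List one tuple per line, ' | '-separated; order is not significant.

Per-node cardinality:
  U → 4
  ρ[e/d](U) → 4
  R → 4
  ρ[h/e](R) → 4
  (ρ[e/d](U) ⋈[e=h] ρ[h/e](R)) → 3
  σ[z='t']((ρ[e/d](U) ⋈[e=h] ρ[h/e](R))) → 1

== RESULT ==
c | e | h | z
1 | 5 | 5 | t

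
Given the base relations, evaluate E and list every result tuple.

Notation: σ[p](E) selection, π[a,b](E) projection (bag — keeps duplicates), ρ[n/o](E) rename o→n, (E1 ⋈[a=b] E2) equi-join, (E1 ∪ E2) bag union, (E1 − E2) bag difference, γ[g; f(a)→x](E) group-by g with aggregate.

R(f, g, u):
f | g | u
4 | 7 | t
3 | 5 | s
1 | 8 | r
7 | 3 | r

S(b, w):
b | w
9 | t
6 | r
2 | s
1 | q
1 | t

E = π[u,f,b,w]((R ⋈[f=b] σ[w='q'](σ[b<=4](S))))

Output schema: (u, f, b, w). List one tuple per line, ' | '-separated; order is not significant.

Per-node cardinality:
  R → 4
  S → 5
  σ[b<=4](S) → 3
  σ[w='q'](σ[b<=4](S)) → 1
  (R ⋈[f=b] σ[w='q'](σ[b<=4](S))) → 1
  π[u,f,b,w]((R ⋈[f=b] σ[w='q'](σ[b<=4](S)))) → 1

== RESULT ==
u | f | b | w
r | 1 | 1 | q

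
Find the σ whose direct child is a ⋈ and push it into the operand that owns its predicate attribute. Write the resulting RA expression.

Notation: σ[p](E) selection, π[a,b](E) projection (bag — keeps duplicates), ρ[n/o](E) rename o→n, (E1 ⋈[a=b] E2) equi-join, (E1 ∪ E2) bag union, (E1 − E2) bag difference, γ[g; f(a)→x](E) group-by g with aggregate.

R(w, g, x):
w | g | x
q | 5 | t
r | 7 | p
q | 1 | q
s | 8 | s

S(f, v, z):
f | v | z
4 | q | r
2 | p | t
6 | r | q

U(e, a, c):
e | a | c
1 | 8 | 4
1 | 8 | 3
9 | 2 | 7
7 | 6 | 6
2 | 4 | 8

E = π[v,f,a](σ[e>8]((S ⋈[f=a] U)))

σ filters on e, owned by the right side.
E' = π[v,f,a]((S ⋈[f=a] σ[e>8](U)))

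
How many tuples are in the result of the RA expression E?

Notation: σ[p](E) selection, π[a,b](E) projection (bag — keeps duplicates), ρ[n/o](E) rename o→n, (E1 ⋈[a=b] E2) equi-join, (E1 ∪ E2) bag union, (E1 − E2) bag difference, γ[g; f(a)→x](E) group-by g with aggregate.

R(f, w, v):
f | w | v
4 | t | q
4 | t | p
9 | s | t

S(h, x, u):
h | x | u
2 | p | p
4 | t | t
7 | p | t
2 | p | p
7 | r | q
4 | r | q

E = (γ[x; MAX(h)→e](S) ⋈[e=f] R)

Stepwise |·|:
  S → 6
  γ[x; MAX(h)→e](S) → 3
  R → 3
  (γ[x; MAX(h)→e](S) ⋈[e=f] R) → 2

|E| = 2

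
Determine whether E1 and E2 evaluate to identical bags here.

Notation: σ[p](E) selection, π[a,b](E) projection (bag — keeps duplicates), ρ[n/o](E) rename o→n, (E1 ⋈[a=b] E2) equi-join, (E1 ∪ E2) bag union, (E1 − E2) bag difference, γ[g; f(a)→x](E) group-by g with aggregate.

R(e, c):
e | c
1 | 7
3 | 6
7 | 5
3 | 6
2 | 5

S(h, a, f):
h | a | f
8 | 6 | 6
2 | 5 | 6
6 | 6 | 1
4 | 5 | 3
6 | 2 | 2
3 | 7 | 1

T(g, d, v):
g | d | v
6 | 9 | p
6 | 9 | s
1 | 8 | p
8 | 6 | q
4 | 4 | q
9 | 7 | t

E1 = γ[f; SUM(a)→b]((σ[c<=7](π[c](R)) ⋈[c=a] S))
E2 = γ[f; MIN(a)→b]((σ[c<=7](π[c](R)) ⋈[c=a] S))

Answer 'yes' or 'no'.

E1 row counts bottom-up:
  R → 5
  π[c](R) → 5
  σ[c<=7](π[c](R)) → 5
  S → 6
  (σ[c<=7](π[c](R)) ⋈[c=a] S) → 9
  γ[f; SUM(a)→b]((σ[c<=7](π[c](R)) ⋈[c=a] S)) → 3
E2 row counts bottom-up:
  R → 5
  π[c](R) → 5
  σ[c<=7](π[c](R)) → 5
  S → 6
  (σ[c<=7](π[c](R)) ⋈[c=a] S) → 9
  γ[f; MIN(a)→b]((σ[c<=7](π[c](R)) ⋈[c=a] S)) → 3

E1 result:
f | b
1 | 19
3 | 10
6 | 22
E2 result:
f | b
1 | 6
3 | 5
6 | 5
Witness: (3, 5) appears 0× in E1 but 1× in E2.

no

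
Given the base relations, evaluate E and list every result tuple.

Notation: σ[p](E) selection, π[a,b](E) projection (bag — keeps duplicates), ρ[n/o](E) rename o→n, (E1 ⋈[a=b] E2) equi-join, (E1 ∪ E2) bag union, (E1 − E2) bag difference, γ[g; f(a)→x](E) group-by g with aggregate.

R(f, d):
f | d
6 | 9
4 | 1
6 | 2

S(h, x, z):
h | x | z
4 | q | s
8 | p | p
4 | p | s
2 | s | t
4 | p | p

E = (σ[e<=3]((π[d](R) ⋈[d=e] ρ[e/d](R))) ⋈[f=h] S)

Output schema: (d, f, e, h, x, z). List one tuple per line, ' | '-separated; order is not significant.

Subexpression sizes:
  R → 3
  π[d](R) → 3
  R → 3
  ρ[e/d](R) → 3
  (π[d](R) ⋈[d=e] ρ[e/d](R)) → 3
  σ[e<=3]((π[d](R) ⋈[d=e] ρ[e/d](R))) → 2
  S → 5
  (σ[e<=3]((π[d](R) ⋈[d=e] ρ[e/d](R))) ⋈[f=h] S) → 3

== RESULT ==
d | f | e | h | x | z
1 | 4 | 1 | 4 | p | p
1 | 4 | 1 | 4 | p | s
1 | 4 | 1 | 4 | q | s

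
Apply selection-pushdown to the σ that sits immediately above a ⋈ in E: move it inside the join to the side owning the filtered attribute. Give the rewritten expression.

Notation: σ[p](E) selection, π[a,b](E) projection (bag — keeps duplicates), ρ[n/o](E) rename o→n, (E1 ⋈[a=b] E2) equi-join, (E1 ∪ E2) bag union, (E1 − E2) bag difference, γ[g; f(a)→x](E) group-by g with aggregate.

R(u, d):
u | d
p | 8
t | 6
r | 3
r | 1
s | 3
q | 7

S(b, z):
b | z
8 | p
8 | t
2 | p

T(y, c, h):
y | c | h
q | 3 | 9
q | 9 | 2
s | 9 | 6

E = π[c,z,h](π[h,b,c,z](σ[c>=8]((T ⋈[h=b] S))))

σ filters on c, owned by the left side.
E' = π[c,z,h](π[h,b,c,z]((σ[c>=8](T) ⋈[h=b] S)))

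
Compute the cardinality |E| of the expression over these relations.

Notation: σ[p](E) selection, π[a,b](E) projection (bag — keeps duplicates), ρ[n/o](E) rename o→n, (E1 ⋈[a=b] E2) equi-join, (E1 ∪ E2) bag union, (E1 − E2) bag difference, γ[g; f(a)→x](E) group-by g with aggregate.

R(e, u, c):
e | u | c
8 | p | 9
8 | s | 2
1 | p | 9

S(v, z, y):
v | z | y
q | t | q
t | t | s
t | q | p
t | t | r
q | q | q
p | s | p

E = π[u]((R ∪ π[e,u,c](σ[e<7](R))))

Per-node cardinality:
  R → 3
  R → 3
  σ[e<7](R) → 1
  π[e,u,c](σ[e<7](R)) → 1
  (R ∪ π[e,u,c](σ[e<7](R))) → 4
  π[u]((R ∪ π[e,u,c](σ[e<7](R)))) → 4

|E| = 4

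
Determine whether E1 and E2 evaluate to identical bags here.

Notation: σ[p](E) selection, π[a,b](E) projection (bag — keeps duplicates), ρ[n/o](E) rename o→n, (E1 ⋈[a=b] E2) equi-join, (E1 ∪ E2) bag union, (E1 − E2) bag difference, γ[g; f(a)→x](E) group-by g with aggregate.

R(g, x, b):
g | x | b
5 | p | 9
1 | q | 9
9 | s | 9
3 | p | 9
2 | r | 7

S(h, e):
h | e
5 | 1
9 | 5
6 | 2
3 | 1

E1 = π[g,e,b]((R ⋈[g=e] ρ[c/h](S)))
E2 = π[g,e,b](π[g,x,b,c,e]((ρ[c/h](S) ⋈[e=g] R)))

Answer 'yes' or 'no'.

E1 row counts bottom-up:
  R → 5
  S → 4
  ρ[c/h](S) → 4
  (R ⋈[g=e] ρ[c/h](S)) → 4
  π[g,e,b]((R ⋈[g=e] ρ[c/h](S))) → 4
E2 row counts bottom-up:
  S → 4
  ρ[c/h](S) → 4
  R → 5
  (ρ[c/h](S) ⋈[e=g] R) → 4
  π[g,x,b,c,e]((ρ[c/h](S) ⋈[e=g] R)) → 4
  π[g,e,b](π[g,x,b,c,e]((ρ[c/h](S) ⋈[e=g] R))) → 4

E1 and E2 produce the same multiset:
g | e | b
1 | 1 | 9
1 | 1 | 9
2 | 2 | 7
5 | 5 | 9

yes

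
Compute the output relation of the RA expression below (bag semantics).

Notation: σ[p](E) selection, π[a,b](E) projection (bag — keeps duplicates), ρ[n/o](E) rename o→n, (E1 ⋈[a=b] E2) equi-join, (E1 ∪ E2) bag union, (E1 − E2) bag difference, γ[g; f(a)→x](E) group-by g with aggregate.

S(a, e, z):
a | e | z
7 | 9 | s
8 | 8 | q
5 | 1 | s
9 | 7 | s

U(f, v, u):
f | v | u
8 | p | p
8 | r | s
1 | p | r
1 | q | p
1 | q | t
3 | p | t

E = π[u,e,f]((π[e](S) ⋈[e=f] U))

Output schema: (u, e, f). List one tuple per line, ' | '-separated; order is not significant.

Subexpression sizes:
  S → 4
  π[e](S) → 4
  U → 6
  (π[e](S) ⋈[e=f] U) → 5
  π[u,e,f]((π[e](S) ⋈[e=f] U)) → 5

== RESULT ==
u | e | f
p | 1 | 1
p | 8 | 8
r | 1 | 1
s | 8 | 8
t | 1 | 1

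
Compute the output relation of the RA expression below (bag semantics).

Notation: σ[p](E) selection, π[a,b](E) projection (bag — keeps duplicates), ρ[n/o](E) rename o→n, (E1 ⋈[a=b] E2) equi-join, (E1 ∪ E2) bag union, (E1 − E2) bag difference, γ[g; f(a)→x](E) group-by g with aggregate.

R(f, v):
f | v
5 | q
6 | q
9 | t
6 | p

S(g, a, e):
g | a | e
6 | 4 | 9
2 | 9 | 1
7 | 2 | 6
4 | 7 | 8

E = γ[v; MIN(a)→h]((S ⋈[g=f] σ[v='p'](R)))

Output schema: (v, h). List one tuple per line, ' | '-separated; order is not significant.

Stepwise |·|:
  S → 4
  R → 4
  σ[v='p'](R) → 1
  (S ⋈[g=f] σ[v='p'](R)) → 1
  γ[v; MIN(a)→h]((S ⋈[g=f] σ[v='p'](R))) → 1

== RESULT ==
v | h
p | 4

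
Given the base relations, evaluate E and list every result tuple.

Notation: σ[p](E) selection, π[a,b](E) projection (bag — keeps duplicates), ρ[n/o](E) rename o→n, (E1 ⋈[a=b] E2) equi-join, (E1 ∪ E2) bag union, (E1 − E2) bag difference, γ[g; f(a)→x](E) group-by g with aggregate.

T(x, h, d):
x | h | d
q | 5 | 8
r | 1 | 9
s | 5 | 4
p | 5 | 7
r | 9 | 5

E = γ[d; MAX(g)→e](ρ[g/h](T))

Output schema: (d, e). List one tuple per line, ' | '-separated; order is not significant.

Subexpression sizes:
  T → 5
  ρ[g/h](T) → 5
  γ[d; MAX(g)→e](ρ[g/h](T)) → 5

== RESULT ==
d | e
4 | 5
5 | 9
7 | 5
8 | 5
9 | 1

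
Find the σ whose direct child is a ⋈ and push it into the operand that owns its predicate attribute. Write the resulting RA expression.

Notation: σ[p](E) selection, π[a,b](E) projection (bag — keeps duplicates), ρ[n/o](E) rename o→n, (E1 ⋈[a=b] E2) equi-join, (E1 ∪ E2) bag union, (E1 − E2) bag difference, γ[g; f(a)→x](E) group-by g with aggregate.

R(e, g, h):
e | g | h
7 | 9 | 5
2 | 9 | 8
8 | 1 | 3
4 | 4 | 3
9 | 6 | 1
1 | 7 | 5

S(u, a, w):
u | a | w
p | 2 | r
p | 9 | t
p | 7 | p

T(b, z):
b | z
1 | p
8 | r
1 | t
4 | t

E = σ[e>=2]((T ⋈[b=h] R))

σ filters on e, owned by the right side.
E' = (T ⋈[b=h] σ[e>=2](R))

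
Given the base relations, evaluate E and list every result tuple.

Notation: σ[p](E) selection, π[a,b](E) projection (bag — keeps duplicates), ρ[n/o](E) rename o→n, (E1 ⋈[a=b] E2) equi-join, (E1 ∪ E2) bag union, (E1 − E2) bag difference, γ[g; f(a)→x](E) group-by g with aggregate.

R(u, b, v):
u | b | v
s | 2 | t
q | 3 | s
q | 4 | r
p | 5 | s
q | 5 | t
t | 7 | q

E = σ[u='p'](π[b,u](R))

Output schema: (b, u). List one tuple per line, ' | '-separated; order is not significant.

Row counts bottom-up:
  R → 6
  π[b,u](R) → 6
  σ[u='p'](π[b,u](R)) → 1

== RESULT ==
b | u
5 | p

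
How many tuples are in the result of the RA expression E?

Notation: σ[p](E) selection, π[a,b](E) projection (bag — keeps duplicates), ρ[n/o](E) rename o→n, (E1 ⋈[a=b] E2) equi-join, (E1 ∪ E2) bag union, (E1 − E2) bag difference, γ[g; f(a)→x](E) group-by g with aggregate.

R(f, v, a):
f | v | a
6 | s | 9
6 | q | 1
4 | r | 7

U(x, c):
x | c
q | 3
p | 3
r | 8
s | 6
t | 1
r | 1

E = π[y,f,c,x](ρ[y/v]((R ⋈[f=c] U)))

Per-node cardinality:
  R → 3
  U → 6
  (R ⋈[f=c] U) → 2
  ρ[y/v]((R ⋈[f=c] U)) → 2
  π[y,f,c,x](ρ[y/v]((R ⋈[f=c] U))) → 2

|E| = 2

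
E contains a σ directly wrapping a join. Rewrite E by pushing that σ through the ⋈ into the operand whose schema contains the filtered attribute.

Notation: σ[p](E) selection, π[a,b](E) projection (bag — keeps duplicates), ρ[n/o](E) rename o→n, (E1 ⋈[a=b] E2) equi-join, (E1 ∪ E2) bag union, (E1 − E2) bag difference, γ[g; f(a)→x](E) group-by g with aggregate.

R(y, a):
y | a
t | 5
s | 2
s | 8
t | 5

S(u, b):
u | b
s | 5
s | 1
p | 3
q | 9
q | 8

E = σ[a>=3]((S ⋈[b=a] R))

σ filters on a, owned by the right side.
E' = (S ⋈[b=a] σ[a>=3](R))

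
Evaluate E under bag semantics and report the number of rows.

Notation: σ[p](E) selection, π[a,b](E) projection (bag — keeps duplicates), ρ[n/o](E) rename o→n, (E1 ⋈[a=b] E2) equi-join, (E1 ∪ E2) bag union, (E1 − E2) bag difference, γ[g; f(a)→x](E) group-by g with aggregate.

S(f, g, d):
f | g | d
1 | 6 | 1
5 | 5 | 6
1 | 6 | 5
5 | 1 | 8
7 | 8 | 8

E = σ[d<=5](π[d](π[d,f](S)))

Subexpression sizes:
  S → 5
  π[d,f](S) → 5
  π[d](π[d,f](S)) → 5
  σ[d<=5](π[d](π[d,f](S))) → 2

|E| = 2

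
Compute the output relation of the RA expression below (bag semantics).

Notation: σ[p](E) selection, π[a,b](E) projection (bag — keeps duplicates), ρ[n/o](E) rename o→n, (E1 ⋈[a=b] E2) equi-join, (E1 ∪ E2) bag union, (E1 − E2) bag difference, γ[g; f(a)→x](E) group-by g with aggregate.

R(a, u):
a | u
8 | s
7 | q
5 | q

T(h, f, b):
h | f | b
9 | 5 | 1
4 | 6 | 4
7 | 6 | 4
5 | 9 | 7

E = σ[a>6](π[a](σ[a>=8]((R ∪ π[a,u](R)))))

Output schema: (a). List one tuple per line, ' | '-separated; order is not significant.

Row counts bottom-up:
  R → 3
  R → 3
  π[a,u](R) → 3
  (R ∪ π[a,u](R)) → 6
  σ[a>=8]((R ∪ π[a,u](R))) → 2
  π[a](σ[a>=8]((R ∪ π[a,u](R)))) → 2
  σ[a>6](π[a](σ[a>=8]((R ∪ π[a,u](R))))) → 2

== RESULT ==
a
8
8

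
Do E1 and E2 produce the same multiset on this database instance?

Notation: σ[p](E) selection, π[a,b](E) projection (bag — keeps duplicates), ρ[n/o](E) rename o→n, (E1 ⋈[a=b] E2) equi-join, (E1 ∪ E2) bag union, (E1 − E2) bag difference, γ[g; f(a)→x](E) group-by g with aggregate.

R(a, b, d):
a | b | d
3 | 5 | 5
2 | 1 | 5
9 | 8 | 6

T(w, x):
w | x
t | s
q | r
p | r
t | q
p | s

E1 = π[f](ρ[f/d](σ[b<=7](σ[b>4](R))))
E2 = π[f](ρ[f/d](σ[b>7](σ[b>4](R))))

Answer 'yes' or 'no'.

E1 per-node cardinality:
  R → 3
  σ[b>4](R) → 2
  σ[b<=7](σ[b>4](R)) → 1
  ρ[f/d](σ[b<=7](σ[b>4](R))) → 1
  π[f](ρ[f/d](σ[b<=7](σ[b>4](R)))) → 1
E2 per-node cardinality:
  R → 3
  σ[b>4](R) → 2
  σ[b>7](σ[b>4](R)) → 1
  ρ[f/d](σ[b>7](σ[b>4](R))) → 1
  π[f](ρ[f/d](σ[b>7](σ[b>4](R)))) → 1

E1 result:
f
5
E2 result:
f
6
Witness: (6,) appears 0× in E1 but 1× in E2.

no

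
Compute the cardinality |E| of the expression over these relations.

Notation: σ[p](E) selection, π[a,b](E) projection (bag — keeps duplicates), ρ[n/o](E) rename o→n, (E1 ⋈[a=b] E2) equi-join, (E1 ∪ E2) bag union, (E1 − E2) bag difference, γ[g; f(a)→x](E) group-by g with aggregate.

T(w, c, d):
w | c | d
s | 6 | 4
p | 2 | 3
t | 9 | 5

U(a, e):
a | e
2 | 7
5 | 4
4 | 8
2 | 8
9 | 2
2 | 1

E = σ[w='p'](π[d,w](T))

Stepwise |·|:
  T → 3
  π[d,w](T) → 3
  σ[w='p'](π[d,w](T)) → 1

|E| = 1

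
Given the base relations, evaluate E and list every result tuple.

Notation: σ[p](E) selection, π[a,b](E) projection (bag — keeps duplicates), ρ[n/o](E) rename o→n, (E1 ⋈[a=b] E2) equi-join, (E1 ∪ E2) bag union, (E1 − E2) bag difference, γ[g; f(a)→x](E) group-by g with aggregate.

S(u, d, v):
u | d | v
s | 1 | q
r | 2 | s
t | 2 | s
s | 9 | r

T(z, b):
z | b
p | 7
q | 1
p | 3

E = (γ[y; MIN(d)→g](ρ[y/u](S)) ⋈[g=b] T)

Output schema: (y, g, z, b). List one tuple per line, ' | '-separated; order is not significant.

Per-node cardinality:
  S → 4
  ρ[y/u](S) → 4
  γ[y; MIN(d)→g](ρ[y/u](S)) → 3
  T → 3
  (γ[y; MIN(d)→g](ρ[y/u](S)) ⋈[g=b] T) → 1

== RESULT ==
y | g | z | b
s | 1 | q | 1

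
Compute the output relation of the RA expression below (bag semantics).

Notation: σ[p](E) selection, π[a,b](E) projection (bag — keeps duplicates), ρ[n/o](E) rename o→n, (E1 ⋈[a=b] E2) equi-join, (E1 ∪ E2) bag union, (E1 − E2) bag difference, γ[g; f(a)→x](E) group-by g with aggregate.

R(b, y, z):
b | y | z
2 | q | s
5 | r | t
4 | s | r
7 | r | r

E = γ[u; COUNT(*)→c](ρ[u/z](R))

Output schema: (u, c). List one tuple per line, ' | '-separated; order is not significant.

Per-node cardinality:
  R → 4
  ρ[u/z](R) → 4
  γ[u; COUNT(*)→c](ρ[u/z](R)) → 3

== RESULT ==
u | c
r | 2
s | 1
t | 1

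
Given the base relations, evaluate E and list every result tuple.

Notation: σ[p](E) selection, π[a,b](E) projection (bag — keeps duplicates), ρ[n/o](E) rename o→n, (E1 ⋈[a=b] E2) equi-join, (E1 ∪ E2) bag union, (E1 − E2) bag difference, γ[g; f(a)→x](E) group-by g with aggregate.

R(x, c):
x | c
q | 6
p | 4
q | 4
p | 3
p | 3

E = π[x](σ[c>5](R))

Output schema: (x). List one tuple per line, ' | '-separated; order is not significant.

Subexpression sizes:
  R → 5
  σ[c>5](R) → 1
  π[x](σ[c>5](R)) → 1

== RESULT ==
x
q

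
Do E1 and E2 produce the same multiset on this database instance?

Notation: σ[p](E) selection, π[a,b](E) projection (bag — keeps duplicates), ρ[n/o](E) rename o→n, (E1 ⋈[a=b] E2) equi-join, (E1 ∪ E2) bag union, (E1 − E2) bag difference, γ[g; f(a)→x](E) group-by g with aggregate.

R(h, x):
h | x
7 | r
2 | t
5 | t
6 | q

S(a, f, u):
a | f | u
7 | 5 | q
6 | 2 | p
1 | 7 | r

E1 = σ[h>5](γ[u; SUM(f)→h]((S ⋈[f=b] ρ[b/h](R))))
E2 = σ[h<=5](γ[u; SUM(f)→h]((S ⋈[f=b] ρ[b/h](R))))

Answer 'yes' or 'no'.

E1 subexpression sizes:
  S → 3
  R → 4
  ρ[b/h](R) → 4
  (S ⋈[f=b] ρ[b/h](R)) → 3
  γ[u; SUM(f)→h]((S ⋈[f=b] ρ[b/h](R))) → 3
  σ[h>5](γ[u; SUM(f)→h]((S ⋈[f=b] ρ[b/h](R)))) → 1
E2 subexpression sizes:
  S → 3
  R → 4
  ρ[b/h](R) → 4
  (S ⋈[f=b] ρ[b/h](R)) → 3
  γ[u; SUM(f)→h]((S ⋈[f=b] ρ[b/h](R))) → 3
  σ[h<=5](γ[u; SUM(f)→h]((S ⋈[f=b] ρ[b/h](R)))) → 2

E1 result:
u | h
r | 7
E2 result:
u | h
p | 2
q | 5
Witness: ('r', 7) appears 1× in E1 but 0× in E2.

no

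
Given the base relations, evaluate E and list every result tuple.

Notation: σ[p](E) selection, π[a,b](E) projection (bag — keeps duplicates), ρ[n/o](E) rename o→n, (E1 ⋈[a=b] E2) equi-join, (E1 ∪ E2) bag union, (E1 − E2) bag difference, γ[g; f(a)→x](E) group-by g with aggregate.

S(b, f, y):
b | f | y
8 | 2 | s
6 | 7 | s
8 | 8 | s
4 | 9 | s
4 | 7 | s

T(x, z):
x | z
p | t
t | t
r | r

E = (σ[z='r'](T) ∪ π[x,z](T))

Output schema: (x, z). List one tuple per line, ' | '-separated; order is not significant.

Subexpression sizes:
  T → 3
  σ[z='r'](T) → 1
  T → 3
  π[x,z](T) → 3
  (σ[z='r'](T) ∪ π[x,z](T)) → 4

== RESULT ==
x | z
p | t
r | r
r | r
t | t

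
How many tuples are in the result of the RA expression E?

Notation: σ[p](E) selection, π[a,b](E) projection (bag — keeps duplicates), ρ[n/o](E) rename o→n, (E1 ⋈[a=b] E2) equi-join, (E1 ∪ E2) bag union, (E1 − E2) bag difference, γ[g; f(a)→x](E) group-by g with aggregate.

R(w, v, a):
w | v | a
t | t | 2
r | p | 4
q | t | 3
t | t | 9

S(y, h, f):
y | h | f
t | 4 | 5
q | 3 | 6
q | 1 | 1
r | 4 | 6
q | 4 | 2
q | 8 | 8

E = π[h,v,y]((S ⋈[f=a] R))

Subexpression sizes:
  S → 6
  R → 4
  (S ⋈[f=a] R) → 1
  π[h,v,y]((S ⋈[f=a] R)) → 1

|E| = 1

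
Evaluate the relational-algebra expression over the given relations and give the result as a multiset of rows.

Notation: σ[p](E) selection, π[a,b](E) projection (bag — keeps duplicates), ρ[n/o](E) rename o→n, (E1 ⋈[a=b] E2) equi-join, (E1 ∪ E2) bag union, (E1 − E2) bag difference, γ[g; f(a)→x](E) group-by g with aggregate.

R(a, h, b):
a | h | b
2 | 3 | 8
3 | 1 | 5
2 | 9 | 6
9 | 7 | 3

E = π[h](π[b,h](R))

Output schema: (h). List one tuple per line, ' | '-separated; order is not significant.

Subexpression sizes:
  R → 4
  π[b,h](R) → 4
  π[h](π[b,h](R)) → 4

== RESULT ==
h
1
3
7
9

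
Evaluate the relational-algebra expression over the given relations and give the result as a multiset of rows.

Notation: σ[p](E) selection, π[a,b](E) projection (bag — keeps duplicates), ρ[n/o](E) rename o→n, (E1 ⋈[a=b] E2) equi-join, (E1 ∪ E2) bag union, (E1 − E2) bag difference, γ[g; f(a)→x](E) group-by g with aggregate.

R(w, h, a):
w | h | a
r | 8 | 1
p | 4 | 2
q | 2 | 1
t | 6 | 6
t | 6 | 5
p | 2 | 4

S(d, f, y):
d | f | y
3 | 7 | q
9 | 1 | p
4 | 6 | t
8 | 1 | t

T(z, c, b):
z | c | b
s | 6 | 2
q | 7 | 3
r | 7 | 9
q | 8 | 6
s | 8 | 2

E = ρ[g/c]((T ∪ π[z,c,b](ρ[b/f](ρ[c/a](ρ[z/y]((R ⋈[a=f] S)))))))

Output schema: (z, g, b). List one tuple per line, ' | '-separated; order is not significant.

Row counts bottom-up:
  T → 5
  R → 6
  S → 4
  (R ⋈[a=f] S) → 5
  ρ[z/y]((R ⋈[a=f] S)) → 5
  ρ[c/a](ρ[z/y]((R ⋈[a=f] S))) → 5
  ρ[b/f](ρ[c/a](ρ[z/y]((R ⋈[a=f] S)))) → 5
  π[z,c,b](ρ[b/f](ρ[c/a](ρ[z/y]((R ⋈[a=f] S))))) → 5
  (T ∪ π[z,c,b](ρ[b/f](ρ[c/a](ρ[z/y]((R ⋈[a=f] S)))))) → 10
  ρ[g/c]((T ∪ π[z,c,b](ρ[b/f](ρ[c/a](ρ[z/y]((R ⋈[a=f] S))))))) → 10

== RESULT ==
z | g | b
p | 1 | 1
p | 1 | 1
q | 7 | 3
q | 8 | 6
r | 7 | 9
s | 6 | 2
s | 8 | 2
t | 1 | 1
t | 1 | 1
t | 6 | 6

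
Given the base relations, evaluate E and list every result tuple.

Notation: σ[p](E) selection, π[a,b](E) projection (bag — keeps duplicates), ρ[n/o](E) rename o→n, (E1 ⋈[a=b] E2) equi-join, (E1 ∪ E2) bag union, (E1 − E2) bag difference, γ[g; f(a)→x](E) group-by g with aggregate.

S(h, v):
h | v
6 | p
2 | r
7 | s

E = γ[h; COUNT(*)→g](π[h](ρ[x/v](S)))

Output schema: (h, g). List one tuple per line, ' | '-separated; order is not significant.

Stepwise |·|:
  S → 3
  ρ[x/v](S) → 3
  π[h](ρ[x/v](S)) → 3
  γ[h; COUNT(*)→g](π[h](ρ[x/v](S))) → 3

== RESULT ==
h | g
2 | 1
6 | 1
7 | 1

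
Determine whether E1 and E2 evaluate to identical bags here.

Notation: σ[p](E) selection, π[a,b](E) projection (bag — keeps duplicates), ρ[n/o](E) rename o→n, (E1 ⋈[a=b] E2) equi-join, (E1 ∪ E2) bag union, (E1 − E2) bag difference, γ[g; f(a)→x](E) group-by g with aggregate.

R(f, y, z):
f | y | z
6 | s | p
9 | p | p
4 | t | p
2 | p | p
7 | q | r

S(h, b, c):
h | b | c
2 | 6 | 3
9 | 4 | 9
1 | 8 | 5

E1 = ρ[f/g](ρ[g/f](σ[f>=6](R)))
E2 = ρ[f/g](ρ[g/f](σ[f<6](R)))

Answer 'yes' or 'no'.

E1 row counts bottom-up:
  R → 5
  σ[f>=6](R) → 3
  ρ[g/f](σ[f>=6](R)) → 3
  ρ[f/g](ρ[g/f](σ[f>=6](R))) → 3
E2 row counts bottom-up:
  R → 5
  σ[f<6](R) → 2
  ρ[g/f](σ[f<6](R)) → 2
  ρ[f/g](ρ[g/f](σ[f<6](R))) → 2

E1 result:
f | y | z
6 | s | p
7 | q | r
9 | p | p
E2 result:
f | y | z
2 | p | p
4 | t | p
Witness: (7, 'q', 'r') appears 1× in E1 but 0× in E2.

no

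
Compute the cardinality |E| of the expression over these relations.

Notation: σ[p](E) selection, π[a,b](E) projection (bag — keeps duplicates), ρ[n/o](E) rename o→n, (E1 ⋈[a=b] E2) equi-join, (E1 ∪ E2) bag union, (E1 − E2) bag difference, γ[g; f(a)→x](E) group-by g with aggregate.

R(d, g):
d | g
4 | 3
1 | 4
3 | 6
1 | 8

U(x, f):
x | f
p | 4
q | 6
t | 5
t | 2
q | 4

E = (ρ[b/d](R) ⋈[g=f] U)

Per-node cardinality:
  R → 4
  ρ[b/d](R) → 4
  U → 5
  (ρ[b/d](R) ⋈[g=f] U) → 3

|E| = 3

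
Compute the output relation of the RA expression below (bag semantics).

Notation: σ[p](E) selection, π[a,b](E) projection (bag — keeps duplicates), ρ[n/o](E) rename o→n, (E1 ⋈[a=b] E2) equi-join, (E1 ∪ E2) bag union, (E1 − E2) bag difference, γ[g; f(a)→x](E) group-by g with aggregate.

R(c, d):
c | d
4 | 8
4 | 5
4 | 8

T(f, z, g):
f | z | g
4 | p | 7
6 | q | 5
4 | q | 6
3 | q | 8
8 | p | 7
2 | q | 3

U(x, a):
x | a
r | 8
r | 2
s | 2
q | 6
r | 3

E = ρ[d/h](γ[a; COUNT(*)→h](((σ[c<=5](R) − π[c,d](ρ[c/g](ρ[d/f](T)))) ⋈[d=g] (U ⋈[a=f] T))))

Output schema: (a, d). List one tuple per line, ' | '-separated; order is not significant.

Subexpression sizes:
  R → 3
  σ[c<=5](R) → 3
  T → 6
  ρ[d/f](T) → 6
  ρ[c/g](ρ[d/f](T)) → 6
  π[c,d](ρ[c/g](ρ[d/f](T))) → 6
  (σ[c<=5](R) − π[c,d](ρ[c/g](ρ[d/f](T)))) → 3
  U → 5
  T → 6
  (U ⋈[a=f] T) → 5
  ((σ[c<=5](R) − π[c,d](ρ[c/g](ρ[d/f](T)))) ⋈[d=g] (U ⋈[a=f] T)) → 3
  γ[a; COUNT(*)→h](((σ[c<=5](R) − π[c,d](ρ[c/g](ρ[d/f](T)))) ⋈[d=g] (U ⋈[a=f] T))) → 2
  ρ[d/h](γ[a; COUNT(*)→h](((σ[c<=5](R) − π[c,d](ρ[c/g](ρ[d/f](T)))) ⋈[d=g] (U ⋈[a=f] T)))) → 2

== RESULT ==
a | d
3 | 2
6 | 1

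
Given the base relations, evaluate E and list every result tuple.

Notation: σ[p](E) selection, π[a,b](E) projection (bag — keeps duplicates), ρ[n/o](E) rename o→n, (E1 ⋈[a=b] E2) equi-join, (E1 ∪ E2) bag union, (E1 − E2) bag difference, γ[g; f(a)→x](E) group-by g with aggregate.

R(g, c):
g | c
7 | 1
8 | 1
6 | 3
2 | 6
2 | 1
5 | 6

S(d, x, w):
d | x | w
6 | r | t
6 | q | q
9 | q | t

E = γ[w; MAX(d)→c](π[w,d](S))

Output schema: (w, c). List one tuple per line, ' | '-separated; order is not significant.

Subexpression sizes:
  S → 3
  π[w,d](S) → 3
  γ[w; MAX(d)→c](π[w,d](S)) → 2

== RESULT ==
w | c
q | 6
t | 9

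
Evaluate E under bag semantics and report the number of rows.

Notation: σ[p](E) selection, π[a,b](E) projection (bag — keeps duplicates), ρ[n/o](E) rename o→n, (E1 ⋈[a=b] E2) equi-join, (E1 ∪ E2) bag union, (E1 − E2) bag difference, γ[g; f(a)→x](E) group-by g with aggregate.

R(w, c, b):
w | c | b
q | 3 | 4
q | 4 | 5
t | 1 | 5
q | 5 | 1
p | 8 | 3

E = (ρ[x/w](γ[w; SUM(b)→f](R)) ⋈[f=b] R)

Row counts bottom-up:
  R → 5
  γ[w; SUM(b)→f](R) → 3
  ρ[x/w](γ[w; SUM(b)→f](R)) → 3
  R → 5
  (ρ[x/w](γ[w; SUM(b)→f](R)) ⋈[f=b] R) → 3

|E| = 3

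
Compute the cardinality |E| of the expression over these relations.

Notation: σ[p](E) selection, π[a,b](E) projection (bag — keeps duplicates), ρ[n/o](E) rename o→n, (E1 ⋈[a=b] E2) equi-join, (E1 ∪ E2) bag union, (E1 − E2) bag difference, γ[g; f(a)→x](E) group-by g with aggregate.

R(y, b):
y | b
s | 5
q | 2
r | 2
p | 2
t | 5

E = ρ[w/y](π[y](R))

Stepwise |·|:
  R → 5
  π[y](R) → 5
  ρ[w/y](π[y](R)) → 5

|E| = 5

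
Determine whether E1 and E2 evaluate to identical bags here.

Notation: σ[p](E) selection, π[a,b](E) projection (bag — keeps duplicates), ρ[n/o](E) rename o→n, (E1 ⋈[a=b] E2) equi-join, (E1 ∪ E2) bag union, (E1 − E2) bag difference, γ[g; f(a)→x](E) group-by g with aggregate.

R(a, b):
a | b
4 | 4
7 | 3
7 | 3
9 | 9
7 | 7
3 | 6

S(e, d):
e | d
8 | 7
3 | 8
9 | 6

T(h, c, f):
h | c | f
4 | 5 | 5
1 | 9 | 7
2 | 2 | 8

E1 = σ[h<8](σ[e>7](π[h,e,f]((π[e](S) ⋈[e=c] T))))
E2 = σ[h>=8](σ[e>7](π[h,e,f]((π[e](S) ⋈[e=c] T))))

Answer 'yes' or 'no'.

E1 subexpression sizes:
  S → 3
  π[e](S) → 3
  T → 3
  (π[e](S) ⋈[e=c] T) → 1
  π[h,e,f]((π[e](S) ⋈[e=c] T)) → 1
  σ[e>7](π[h,e,f]((π[e](S) ⋈[e=c] T))) → 1
  σ[h<8](σ[e>7](π[h,e,f]((π[e](S) ⋈[e=c] T)))) → 1
E2 subexpression sizes:
  S → 3
  π[e](S) → 3
  T → 3
  (π[e](S) ⋈[e=c] T) → 1
  π[h,e,f]((π[e](S) ⋈[e=c] T)) → 1
  σ[e>7](π[h,e,f]((π[e](S) ⋈[e=c] T))) → 1
  σ[h>=8](σ[e>7](π[h,e,f]((π[e](S) ⋈[e=c] T)))) → 0

E1 result:
h | e | f
1 | 9 | 7
E2 result:
h | e | f
(0 rows)
Witness: (1, 9, 7) appears 1× in E1 but 0× in E2.

no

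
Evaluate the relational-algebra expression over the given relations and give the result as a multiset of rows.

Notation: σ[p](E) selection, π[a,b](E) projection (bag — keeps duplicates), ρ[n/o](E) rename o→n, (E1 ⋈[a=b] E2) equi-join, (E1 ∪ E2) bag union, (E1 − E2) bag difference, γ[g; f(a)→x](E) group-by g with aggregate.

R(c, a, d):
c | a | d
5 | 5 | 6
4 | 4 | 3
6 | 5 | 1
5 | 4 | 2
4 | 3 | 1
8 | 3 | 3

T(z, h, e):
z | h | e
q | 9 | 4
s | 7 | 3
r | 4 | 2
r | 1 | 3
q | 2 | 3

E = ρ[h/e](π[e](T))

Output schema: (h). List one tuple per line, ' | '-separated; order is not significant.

Row counts bottom-up:
  T → 5
  π[e](T) → 5
  ρ[h/e](π[e](T)) → 5

== RESULT ==
h
2
3
3
3
4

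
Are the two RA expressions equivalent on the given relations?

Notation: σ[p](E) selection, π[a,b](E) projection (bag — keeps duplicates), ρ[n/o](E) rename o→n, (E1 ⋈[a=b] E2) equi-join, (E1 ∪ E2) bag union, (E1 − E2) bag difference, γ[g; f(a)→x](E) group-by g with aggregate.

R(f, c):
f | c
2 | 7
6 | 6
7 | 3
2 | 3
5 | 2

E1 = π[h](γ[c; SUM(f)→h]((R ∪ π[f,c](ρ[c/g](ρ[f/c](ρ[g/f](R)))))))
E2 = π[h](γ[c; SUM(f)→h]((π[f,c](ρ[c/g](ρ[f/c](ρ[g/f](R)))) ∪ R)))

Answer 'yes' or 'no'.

E1 subexpression sizes:
  R → 5
  R → 5
  ρ[g/f](R) → 5
  ρ[f/c](ρ[g/f](R)) → 5
  ρ[c/g](ρ[f/c](ρ[g/f](R))) → 5
  π[f,c](ρ[c/g](ρ[f/c](ρ[g/f](R)))) → 5
  (R ∪ π[f,c](ρ[c/g](ρ[f/c](ρ[g/f](R))))) → 10
  γ[c; SUM(f)→h]((R ∪ π[f,c](ρ[c/g](ρ[f/c](ρ[g/f](R)))))) → 5
  π[h](γ[c; SUM(f)→h]((R ∪ π[f,c](ρ[c/g](ρ[f/c](ρ[g/f](R))))))) → 5
E2 subexpression sizes:
  R → 5
  ρ[g/f](R) → 5
  ρ[f/c](ρ[g/f](R)) → 5
  ρ[c/g](ρ[f/c](ρ[g/f](R))) → 5
  π[f,c](ρ[c/g](ρ[f/c](ρ[g/f](R)))) → 5
  R → 5
  (π[f,c](ρ[c/g](ρ[f/c](ρ[g/f](R)))) ∪ R) → 10
  γ[c; SUM(f)→h]((π[f,c](ρ[c/g](ρ[f/c](ρ[g/f](R)))) ∪ R)) → 5
  π[h](γ[c; SUM(f)→h]((π[f,c](ρ[c/g](ρ[f/c](ρ[g/f](R)))) ∪ R))) → 5

E1 and E2 produce the same multiset:
h
2
5
9
12
15

yes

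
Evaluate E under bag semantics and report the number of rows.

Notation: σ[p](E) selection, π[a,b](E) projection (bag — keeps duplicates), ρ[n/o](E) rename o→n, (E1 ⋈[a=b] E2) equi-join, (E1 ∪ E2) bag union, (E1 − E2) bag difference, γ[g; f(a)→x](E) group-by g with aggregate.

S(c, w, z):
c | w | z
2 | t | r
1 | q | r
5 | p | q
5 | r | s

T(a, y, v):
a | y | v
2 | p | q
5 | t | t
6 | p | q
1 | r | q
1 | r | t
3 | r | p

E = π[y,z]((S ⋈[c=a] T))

Stepwise |·|:
  S → 4
  T → 6
  (S ⋈[c=a] T) → 5
  π[y,z]((S ⋈[c=a] T)) → 5

|E| = 5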